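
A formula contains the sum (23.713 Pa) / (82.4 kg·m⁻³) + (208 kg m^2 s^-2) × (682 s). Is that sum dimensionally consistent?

No

Dimensions:
  (23.713 Pa) / (82.4 kg·m⁻³):  [kg·m⁻¹·s⁻²] / [kg·m⁻³] = m²·s⁻²
  (208 kg m^2 s^-2) × (682 s):  [kg·m²·s⁻²] · [s] = kg·m²·s⁻¹
m²·s⁻² ≠ kg·m²·s⁻¹, so they cannot be added.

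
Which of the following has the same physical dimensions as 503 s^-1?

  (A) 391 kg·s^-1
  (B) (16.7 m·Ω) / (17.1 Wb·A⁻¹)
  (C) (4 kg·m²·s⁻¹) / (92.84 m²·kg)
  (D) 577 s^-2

Reference: s⁻¹.
Each option:
  (A) kg·s⁻¹
  (B) [kg·m³·s⁻³·A⁻²] / [kg·m²·s⁻²·A⁻²] = m·s⁻¹
  (C) [kg·m²·s⁻¹] / [kg·m²] = s⁻¹  ← same
  (D) s⁻²
Only (C) matches s⁻¹.

(C)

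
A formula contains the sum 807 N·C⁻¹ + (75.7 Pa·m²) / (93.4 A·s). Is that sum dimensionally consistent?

Work out the base dimensions of each:
  807 N·C⁻¹:  N·C⁻¹ = kg·m·s⁻²·(s·A)⁻¹ = kg·m·s⁻³·A⁻¹
  (75.7 Pa·m²) / (93.4 A·s):  [kg·m·s⁻²] / [s·A] = kg·m·s⁻³·A⁻¹
Both are kg·m·s⁻³·A⁻¹, so they have the same dimensions and can be added.

Yes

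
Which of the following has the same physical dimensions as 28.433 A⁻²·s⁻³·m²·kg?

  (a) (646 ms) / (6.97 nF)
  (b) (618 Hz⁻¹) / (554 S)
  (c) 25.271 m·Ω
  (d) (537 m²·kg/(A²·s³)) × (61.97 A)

Reference: kg·m²·s⁻³·A⁻².
Each option:
  (a) [s] / [kg⁻¹·m⁻²·s⁴·A²] = kg·m²·s⁻³·A⁻²  ← same
  (b) [s] / [kg⁻¹·m⁻²·s³·A²] = kg·m²·s⁻²·A⁻²
  (c) Ω·m = V·A⁻¹·m = kg·m³·s⁻³·A⁻²
  (d) [kg·m²·s⁻³·A⁻²] · [A] = kg·m²·s⁻³·A⁻¹
Only (a) matches kg·m²·s⁻³·A⁻².

(a)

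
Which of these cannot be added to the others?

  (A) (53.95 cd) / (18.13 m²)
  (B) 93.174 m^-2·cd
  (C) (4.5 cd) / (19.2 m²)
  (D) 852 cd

(D)

Reduce each to base SI dimensions:
  (A) [cd] / [m²] = m⁻²·cd
  (B) cd·m⁻² = m⁻²·cd
  (C) [cd] / [m²] = m⁻²·cd
  (D) cd
All reduce to m⁻²·cd except (D), which is cd.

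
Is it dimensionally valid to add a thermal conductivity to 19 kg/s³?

No

Reduce each to base SI dimensions:
  a thermal conductivity:  [thermal conductivity] = kg·m·s⁻³·K⁻¹
  19 kg/s³:  kg·s⁻³
kg·m·s⁻³·K⁻¹ ≠ kg·s⁻³, so they cannot be added.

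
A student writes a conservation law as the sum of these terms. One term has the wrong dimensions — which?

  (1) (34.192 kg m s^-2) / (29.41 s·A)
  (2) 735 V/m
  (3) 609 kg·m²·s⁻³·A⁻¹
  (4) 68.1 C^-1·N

Reduce each to base SI dimensions:
  (1) [kg·m·s⁻²] / [s·A] = kg·m·s⁻³·A⁻¹
  (2) V·m⁻¹ = J·C⁻¹·m⁻¹ = kg·m·s⁻³·A⁻¹
  (3) kg·m²·s⁻³·A⁻¹
  (4) N·C⁻¹ = kg·m·s⁻²·(s·A)⁻¹ = kg·m·s⁻³·A⁻¹
All reduce to kg·m·s⁻³·A⁻¹ except (3), which is kg·m²·s⁻³·A⁻¹.

(3)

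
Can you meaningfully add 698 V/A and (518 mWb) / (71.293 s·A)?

Dimensions:
  698 V/A:  V·A⁻¹ = J·C⁻¹·A⁻¹ = kg·m²·s⁻³·A⁻²
  (518 mWb) / (71.293 s·A):  [kg·m²·s⁻²·A⁻¹] / [s·A] = kg·m²·s⁻³·A⁻²
Both are kg·m²·s⁻³·A⁻², so they have the same dimensions and can be added.

Yes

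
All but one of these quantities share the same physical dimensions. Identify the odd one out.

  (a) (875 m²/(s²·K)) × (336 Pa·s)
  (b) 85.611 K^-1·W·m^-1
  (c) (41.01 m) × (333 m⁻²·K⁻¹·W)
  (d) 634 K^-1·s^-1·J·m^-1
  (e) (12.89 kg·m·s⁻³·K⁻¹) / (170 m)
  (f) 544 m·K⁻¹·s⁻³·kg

Reduce each to base SI dimensions:
  (a) [m²·s⁻²·K⁻¹] · [kg·m⁻¹·s⁻¹] = kg·m·s⁻³·K⁻¹
  (b) W·m⁻¹·K⁻¹ = J·s⁻¹·m⁻¹·K⁻¹ = kg·m·s⁻³·K⁻¹
  (c) [m] · [kg·s⁻³·K⁻¹] = kg·m·s⁻³·K⁻¹
  (d) J·s⁻¹·m⁻¹·K⁻¹ = N·m·s⁻¹·m⁻¹·K⁻¹ = kg·m·s⁻³·K⁻¹
  (e) [kg·m·s⁻³·K⁻¹] / [m] = kg·s⁻³·K⁻¹
  (f) kg·m·s⁻³·K⁻¹
All reduce to kg·m·s⁻³·K⁻¹ except (e), which is kg·s⁻³·K⁻¹.

(e)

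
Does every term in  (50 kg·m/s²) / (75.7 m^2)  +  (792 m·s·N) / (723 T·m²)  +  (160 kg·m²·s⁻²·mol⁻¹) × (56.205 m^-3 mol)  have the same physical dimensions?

No

Work out the base dimensions of each:
  (50 kg·m/s²) / (75.7 m^2):  [kg·m·s⁻²] / [m²] = kg·m⁻¹·s⁻²
  (792 m·s·N) / (723 T·m²):  [kg·m²·s⁻¹] / [kg·m²·s⁻²·A⁻¹] = s·A
  (160 kg·m²·s⁻²·mol⁻¹) × (56.205 m^-3 mol):  [kg·m²·s⁻²·mol⁻¹] · [m⁻³·mol] = kg·m⁻¹·s⁻²
The terms do not share a single dimension (kg·m⁻¹·s⁻² vs s·A).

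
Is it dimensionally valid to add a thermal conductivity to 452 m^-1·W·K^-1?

Dimensions:
  a thermal conductivity:  [thermal conductivity] = kg·m·s⁻³·K⁻¹
  452 m^-1·W·K^-1:  W·m⁻¹·K⁻¹ = J·s⁻¹·m⁻¹·K⁻¹ = kg·m·s⁻³·K⁻¹
Both are kg·m·s⁻³·K⁻¹, so they have the same dimensions and can be added.

Yes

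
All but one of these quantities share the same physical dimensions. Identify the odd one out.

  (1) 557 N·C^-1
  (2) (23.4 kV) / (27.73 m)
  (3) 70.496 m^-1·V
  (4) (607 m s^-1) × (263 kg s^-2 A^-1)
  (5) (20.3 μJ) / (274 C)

(5)

Reduce each to base SI dimensions:
  (1) N·C⁻¹ = kg·m·s⁻²·(s·A)⁻¹ = kg·m·s⁻³·A⁻¹
  (2) [kg·m²·s⁻³·A⁻¹] / [m] = kg·m·s⁻³·A⁻¹
  (3) V·m⁻¹ = J·C⁻¹·m⁻¹ = kg·m·s⁻³·A⁻¹
  (4) [m·s⁻¹] · [kg·s⁻²·A⁻¹] = kg·m·s⁻³·A⁻¹
  (5) [kg·m²·s⁻²] / [s·A] = kg·m²·s⁻³·A⁻¹
All reduce to kg·m·s⁻³·A⁻¹ except (5), which is kg·m²·s⁻³·A⁻¹.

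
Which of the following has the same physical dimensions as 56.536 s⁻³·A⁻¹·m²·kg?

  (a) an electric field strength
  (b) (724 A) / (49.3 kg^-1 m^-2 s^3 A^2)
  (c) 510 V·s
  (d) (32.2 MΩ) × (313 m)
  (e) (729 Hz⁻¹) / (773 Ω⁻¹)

Reference: kg·m²·s⁻³·A⁻¹.
Each option:
  (a) [electric field strength] = kg·m·s⁻³·A⁻¹
  (b) [A] / [kg⁻¹·m⁻²·s³·A²] = kg·m²·s⁻³·A⁻¹  ← same
  (c) V·s = J·C⁻¹·s = kg·m²·s⁻²·A⁻¹
  (d) [kg·m²·s⁻³·A⁻²] · [m] = kg·m³·s⁻³·A⁻²
  (e) [s] / [kg⁻¹·m⁻²·s³·A²] = kg·m²·s⁻²·A⁻²
Only (b) matches kg·m²·s⁻³·A⁻¹.

(b)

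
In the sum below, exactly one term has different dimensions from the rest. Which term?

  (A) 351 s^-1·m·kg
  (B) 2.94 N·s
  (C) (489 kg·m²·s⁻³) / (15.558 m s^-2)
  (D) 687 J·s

Reduce each to base SI dimensions:
  (A) kg·m·s⁻¹
  (B) N·s = kg·m·s⁻²·s = kg·m·s⁻¹
  (C) [kg·m²·s⁻³] / [m·s⁻²] = kg·m·s⁻¹
  (D) J·s = N·m·s = kg·m²·s⁻¹
All reduce to kg·m·s⁻¹ except (D), which is kg·m²·s⁻¹.

(D)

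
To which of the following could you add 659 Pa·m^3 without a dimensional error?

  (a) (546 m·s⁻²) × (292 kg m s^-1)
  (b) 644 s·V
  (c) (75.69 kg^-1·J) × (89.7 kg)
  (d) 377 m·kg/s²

(c)

Reference: Pa·m³ = N·m⁻²·m³ = kg·m²·s⁻².
Each option:
  (a) [m·s⁻²] · [kg·m·s⁻¹] = kg·m²·s⁻³
  (b) V·s = J·C⁻¹·s = kg·m²·s⁻²·A⁻¹
  (c) [m²·s⁻²] · [kg] = kg·m²·s⁻²  ← same
  (d) kg·m·s⁻²
Only (c) matches kg·m²·s⁻².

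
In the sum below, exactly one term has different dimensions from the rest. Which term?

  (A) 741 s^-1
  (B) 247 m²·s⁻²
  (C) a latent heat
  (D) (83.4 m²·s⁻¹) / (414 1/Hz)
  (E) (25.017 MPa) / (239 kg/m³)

(A)

In SI base units:
  (A) s⁻¹
  (B) m²·s⁻²
  (C) [latent heat] = m²·s⁻²
  (D) [m²·s⁻¹] / [s] = m²·s⁻²
  (E) [kg·m⁻¹·s⁻²] / [kg·m⁻³] = m²·s⁻²
All reduce to m²·s⁻² except (A), which is s⁻¹.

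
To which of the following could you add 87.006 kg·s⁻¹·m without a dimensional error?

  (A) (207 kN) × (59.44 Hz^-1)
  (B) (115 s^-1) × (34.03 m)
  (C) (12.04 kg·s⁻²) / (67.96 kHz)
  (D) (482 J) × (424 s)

(A)

Reference: kg·m·s⁻¹.
Each option:
  (A) [kg·m·s⁻²] · [s] = kg·m·s⁻¹  ← same
  (B) [s⁻¹] · [m] = m·s⁻¹
  (C) [kg·s⁻²] / [s⁻¹] = kg·s⁻¹
  (D) [kg·m²·s⁻²] · [s] = kg·m²·s⁻¹
Only (A) matches kg·m·s⁻¹.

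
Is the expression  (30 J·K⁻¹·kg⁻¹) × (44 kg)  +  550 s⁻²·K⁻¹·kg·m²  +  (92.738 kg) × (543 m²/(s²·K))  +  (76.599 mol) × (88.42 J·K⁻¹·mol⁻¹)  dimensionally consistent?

Yes

Reduce each to base SI dimensions:
  (30 J·K⁻¹·kg⁻¹) × (44 kg):  [m²·s⁻²·K⁻¹] · [kg] = kg·m²·s⁻²·K⁻¹
  550 s⁻²·K⁻¹·kg·m²:  kg·m²·s⁻²·K⁻¹
  (92.738 kg) × (543 m²/(s²·K)):  [kg] · [m²·s⁻²·K⁻¹] = kg·m²·s⁻²·K⁻¹
  (76.599 mol) × (88.42 J·K⁻¹·mol⁻¹):  [mol] · [kg·m²·s⁻²·K⁻¹·mol⁻¹] = kg·m²·s⁻²·K⁻¹
Every term reduces to kg·m²·s⁻²·K⁻¹.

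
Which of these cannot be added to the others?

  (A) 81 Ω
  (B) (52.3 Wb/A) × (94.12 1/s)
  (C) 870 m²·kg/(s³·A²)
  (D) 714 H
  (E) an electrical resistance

(D)

Reduce each to base SI dimensions:
  (A) Ω = V·A⁻¹ = kg·m²·s⁻³·A⁻²
  (B) [kg·m²·s⁻²·A⁻²] · [s⁻¹] = kg·m²·s⁻³·A⁻²
  (C) kg·m²·s⁻³·A⁻²
  (D) H = V·s·A⁻¹ = kg·m²·s⁻²·A⁻²
  (E) [electrical resistance] = kg·m²·s⁻³·A⁻²
All reduce to kg·m²·s⁻³·A⁻² except (D), which is kg·m²·s⁻²·A⁻².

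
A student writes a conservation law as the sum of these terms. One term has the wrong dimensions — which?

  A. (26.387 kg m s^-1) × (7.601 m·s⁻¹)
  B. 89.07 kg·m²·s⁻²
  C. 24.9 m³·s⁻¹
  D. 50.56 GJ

C.

In SI base units:
  A. [kg·m·s⁻¹] · [m·s⁻¹] = kg·m²·s⁻²
  B. kg·m²·s⁻²
  C. m³·s⁻¹
  D. J = N·m = kg·m²·s⁻²
All reduce to kg·m²·s⁻² except C., which is m³·s⁻¹.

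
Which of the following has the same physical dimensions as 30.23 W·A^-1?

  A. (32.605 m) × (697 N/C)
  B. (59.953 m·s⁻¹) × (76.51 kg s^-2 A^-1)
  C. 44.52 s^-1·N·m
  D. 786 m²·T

A.

Reference: W·A⁻¹ = J·s⁻¹·A⁻¹ = kg·m²·s⁻³·A⁻¹.
Each option:
  A. [m] · [kg·m·s⁻³·A⁻¹] = kg·m²·s⁻³·A⁻¹  ← same
  B. [m·s⁻¹] · [kg·s⁻²·A⁻¹] = kg·m·s⁻³·A⁻¹
  C. N·m·s⁻¹ = kg·m·s⁻²·m·s⁻¹ = kg·m²·s⁻³
  D. T·m² = Wb·m⁻²·m² = kg·m²·s⁻²·A⁻¹
Only A. matches kg·m²·s⁻³·A⁻¹.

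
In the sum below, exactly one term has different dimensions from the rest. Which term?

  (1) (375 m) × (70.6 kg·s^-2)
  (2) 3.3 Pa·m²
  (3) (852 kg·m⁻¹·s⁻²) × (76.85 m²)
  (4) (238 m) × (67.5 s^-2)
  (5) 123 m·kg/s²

Work out the base dimensions of each:
  (1) [m] · [kg·s⁻²] = kg·m·s⁻²
  (2) Pa·m² = N·m⁻²·m² = kg·m·s⁻²
  (3) [kg·m⁻¹·s⁻²] · [m²] = kg·m·s⁻²
  (4) [m] · [s⁻²] = m·s⁻²
  (5) kg·m·s⁻²
All reduce to kg·m·s⁻² except (4), which is m·s⁻².

(4)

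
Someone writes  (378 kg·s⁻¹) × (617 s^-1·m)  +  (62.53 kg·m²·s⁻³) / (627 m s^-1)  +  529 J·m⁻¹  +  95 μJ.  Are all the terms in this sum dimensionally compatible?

No

Work out the base dimensions of each:
  (378 kg·s⁻¹) × (617 s^-1·m):  [kg·s⁻¹] · [m·s⁻¹] = kg·m·s⁻²
  (62.53 kg·m²·s⁻³) / (627 m s^-1):  [kg·m²·s⁻³] / [m·s⁻¹] = kg·m·s⁻²
  529 J·m⁻¹:  J·m⁻¹ = N·m·m⁻¹ = kg·m·s⁻²
  95 μJ:  J = N·m = kg·m²·s⁻²
The terms do not share a single dimension (kg·m²·s⁻² vs kg·m·s⁻²).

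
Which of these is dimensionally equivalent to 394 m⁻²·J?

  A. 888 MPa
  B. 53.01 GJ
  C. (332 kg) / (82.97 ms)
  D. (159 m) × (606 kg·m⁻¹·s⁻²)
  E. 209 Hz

D.

Reference: J·m⁻² = N·m·m⁻² = kg·s⁻².
Each option:
  A. Pa = N·m⁻² = kg·m⁻¹·s⁻²
  B. J = N·m = kg·m²·s⁻²
  C. [kg] / [s] = kg·s⁻¹
  D. [m] · [kg·m⁻¹·s⁻²] = kg·s⁻²  ← same
  E. Hz = s⁻¹
Only D. matches kg·s⁻².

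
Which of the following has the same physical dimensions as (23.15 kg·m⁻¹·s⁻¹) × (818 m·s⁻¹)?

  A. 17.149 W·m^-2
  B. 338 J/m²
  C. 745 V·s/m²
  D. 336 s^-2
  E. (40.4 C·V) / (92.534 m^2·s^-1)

Reference: [kg·m⁻¹·s⁻¹] · [m·s⁻¹] = kg·s⁻².
Each option:
  A. W·m⁻² = J·s⁻¹·m⁻² = kg·s⁻³
  B. J·m⁻² = N·m·m⁻² = kg·s⁻²  ← same
  C. V·s·m⁻² = J·C⁻¹·s·m⁻² = kg·s⁻²·A⁻¹
  D. s⁻²
  E. [kg·m²·s⁻²] / [m²·s⁻¹] = kg·s⁻¹
Only B. matches kg·s⁻².

B.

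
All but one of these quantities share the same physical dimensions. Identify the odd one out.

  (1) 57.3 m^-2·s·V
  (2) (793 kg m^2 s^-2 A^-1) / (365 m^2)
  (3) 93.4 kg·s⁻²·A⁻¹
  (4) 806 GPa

Reduce each to base SI dimensions:
  (1) V·s·m⁻² = J·C⁻¹·s·m⁻² = kg·s⁻²·A⁻¹
  (2) [kg·m²·s⁻²·A⁻¹] / [m²] = kg·s⁻²·A⁻¹
  (3) kg·s⁻²·A⁻¹
  (4) Pa = N·m⁻² = kg·m⁻¹·s⁻²
All reduce to kg·s⁻²·A⁻¹ except (4), which is kg·m⁻¹·s⁻².

(4)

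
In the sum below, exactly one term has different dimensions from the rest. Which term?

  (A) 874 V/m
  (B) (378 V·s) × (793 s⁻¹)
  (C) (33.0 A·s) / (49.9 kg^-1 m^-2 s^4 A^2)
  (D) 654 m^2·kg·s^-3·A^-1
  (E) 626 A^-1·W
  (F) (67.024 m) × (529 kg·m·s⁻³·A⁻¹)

In SI base units:
  (A) V·m⁻¹ = J·C⁻¹·m⁻¹ = kg·m·s⁻³·A⁻¹
  (B) [kg·m²·s⁻²·A⁻¹] · [s⁻¹] = kg·m²·s⁻³·A⁻¹
  (C) [s·A] / [kg⁻¹·m⁻²·s⁴·A²] = kg·m²·s⁻³·A⁻¹
  (D) kg·m²·s⁻³·A⁻¹
  (E) W·A⁻¹ = J·s⁻¹·A⁻¹ = kg·m²·s⁻³·A⁻¹
  (F) [m] · [kg·m·s⁻³·A⁻¹] = kg·m²·s⁻³·A⁻¹
All reduce to kg·m²·s⁻³·A⁻¹ except (A), which is kg·m·s⁻³·A⁻¹.

(A)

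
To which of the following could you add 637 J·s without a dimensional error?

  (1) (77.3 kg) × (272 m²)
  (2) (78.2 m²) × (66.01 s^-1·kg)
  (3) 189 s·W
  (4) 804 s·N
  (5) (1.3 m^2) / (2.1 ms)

(2)

Reference: J·s = N·m·s = kg·m²·s⁻¹.
Each option:
  (1) [kg] · [m²] = kg·m²
  (2) [m²] · [kg·s⁻¹] = kg·m²·s⁻¹  ← same
  (3) W·s = J·s⁻¹·s = kg·m²·s⁻²
  (4) N·s = kg·m·s⁻²·s = kg·m·s⁻¹
  (5) [m²] / [s] = m²·s⁻¹
Only (2) matches kg·m²·s⁻¹.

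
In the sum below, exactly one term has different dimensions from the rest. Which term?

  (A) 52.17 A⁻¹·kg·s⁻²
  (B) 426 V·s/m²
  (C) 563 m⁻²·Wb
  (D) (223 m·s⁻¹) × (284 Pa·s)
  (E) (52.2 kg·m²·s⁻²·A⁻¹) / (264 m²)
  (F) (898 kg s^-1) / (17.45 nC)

Expand each in SI base units:
  (A) kg·s⁻²·A⁻¹
  (B) V·s·m⁻² = J·C⁻¹·s·m⁻² = kg·s⁻²·A⁻¹
  (C) Wb·m⁻² = V·s·m⁻² = kg·s⁻²·A⁻¹
  (D) [m·s⁻¹] · [kg·m⁻¹·s⁻¹] = kg·s⁻²
  (E) [kg·m²·s⁻²·A⁻¹] / [m²] = kg·s⁻²·A⁻¹
  (F) [kg·s⁻¹] / [s·A] = kg·s⁻²·A⁻¹
All reduce to kg·s⁻²·A⁻¹ except (D), which is kg·s⁻².

(D)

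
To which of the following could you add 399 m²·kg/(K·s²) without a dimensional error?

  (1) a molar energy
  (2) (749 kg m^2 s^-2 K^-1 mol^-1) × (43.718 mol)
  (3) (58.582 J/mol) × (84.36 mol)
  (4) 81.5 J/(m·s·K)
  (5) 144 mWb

(2)

Reference: kg·m²·s⁻²·K⁻¹.
Each option:
  (1) [molar energy] = kg·m²·s⁻²·mol⁻¹
  (2) [kg·m²·s⁻²·K⁻¹·mol⁻¹] · [mol] = kg·m²·s⁻²·K⁻¹  ← same
  (3) [kg·m²·s⁻²·mol⁻¹] · [mol] = kg·m²·s⁻²
  (4) J·s⁻¹·m⁻¹·K⁻¹ = N·m·s⁻¹·m⁻¹·K⁻¹ = kg·m·s⁻³·K⁻¹
  (5) Wb = V·s = kg·m²·s⁻²·A⁻¹
Only (2) matches kg·m²·s⁻²·K⁻¹.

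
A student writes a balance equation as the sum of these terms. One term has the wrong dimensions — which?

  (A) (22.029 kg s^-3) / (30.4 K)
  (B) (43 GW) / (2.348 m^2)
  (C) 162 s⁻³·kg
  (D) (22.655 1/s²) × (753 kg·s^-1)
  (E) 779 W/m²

Expand each in SI base units:
  (A) [kg·s⁻³] / [K] = kg·s⁻³·K⁻¹
  (B) [kg·m²·s⁻³] / [m²] = kg·s⁻³
  (C) kg·s⁻³
  (D) [s⁻²] · [kg·s⁻¹] = kg·s⁻³
  (E) W·m⁻² = J·s⁻¹·m⁻² = kg·s⁻³
All reduce to kg·s⁻³ except (A), which is kg·s⁻³·K⁻¹.

(A)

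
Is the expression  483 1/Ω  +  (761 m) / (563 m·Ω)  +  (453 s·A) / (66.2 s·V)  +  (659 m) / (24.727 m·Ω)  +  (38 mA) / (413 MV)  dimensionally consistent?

Work out the base dimensions of each:
  483 1/Ω:  Ω⁻¹ = (V·A⁻¹)⁻¹ = kg⁻¹·m⁻²·s³·A²
  (761 m) / (563 m·Ω):  [m] / [kg·m³·s⁻³·A⁻²] = kg⁻¹·m⁻²·s³·A²
  (453 s·A) / (66.2 s·V):  [s·A] / [kg·m²·s⁻²·A⁻¹] = kg⁻¹·m⁻²·s³·A²
  (659 m) / (24.727 m·Ω):  [m] / [kg·m³·s⁻³·A⁻²] = kg⁻¹·m⁻²·s³·A²
  (38 mA) / (413 MV):  [A] / [kg·m²·s⁻³·A⁻¹] = kg⁻¹·m⁻²·s³·A²
Every term reduces to kg⁻¹·m⁻²·s³·A².

Yes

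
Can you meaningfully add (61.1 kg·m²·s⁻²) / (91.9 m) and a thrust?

Reduce each to base SI dimensions:
  (61.1 kg·m²·s⁻²) / (91.9 m):  [kg·m²·s⁻²] / [m] = kg·m·s⁻²
  a thrust:  [thrust] = kg·m·s⁻²
Both are kg·m·s⁻², so they have the same dimensions and can be added.

Yes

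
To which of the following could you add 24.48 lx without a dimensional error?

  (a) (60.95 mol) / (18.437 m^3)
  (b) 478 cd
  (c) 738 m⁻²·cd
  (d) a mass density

(c)

Reference: lx = lm·m⁻² = m⁻²·cd.
Each option:
  (a) [mol] / [m³] = m⁻³·mol
  (b) cd
  (c) m⁻²·cd  ← same
  (d) [mass density] = kg·m⁻³
Only (c) matches m⁻²·cd.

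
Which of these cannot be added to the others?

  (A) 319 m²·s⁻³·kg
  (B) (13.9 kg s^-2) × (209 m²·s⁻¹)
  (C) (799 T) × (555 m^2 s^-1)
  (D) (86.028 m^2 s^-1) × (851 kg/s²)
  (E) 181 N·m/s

Dimensions:
  (A) kg·m²·s⁻³
  (B) [kg·s⁻²] · [m²·s⁻¹] = kg·m²·s⁻³
  (C) [kg·s⁻²·A⁻¹] · [m²·s⁻¹] = kg·m²·s⁻³·A⁻¹
  (D) [m²·s⁻¹] · [kg·s⁻²] = kg·m²·s⁻³
  (E) N·m·s⁻¹ = kg·m·s⁻²·m·s⁻¹ = kg·m²·s⁻³
All reduce to kg·m²·s⁻³ except (C), which is kg·m²·s⁻³·A⁻¹.

(C)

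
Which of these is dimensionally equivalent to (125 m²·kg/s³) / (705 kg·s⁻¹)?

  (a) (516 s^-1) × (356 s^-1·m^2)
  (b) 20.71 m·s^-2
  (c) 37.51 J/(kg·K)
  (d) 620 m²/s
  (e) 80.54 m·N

(a)

Reference: [kg·m²·s⁻³] / [kg·s⁻¹] = m²·s⁻².
Each option:
  (a) [s⁻¹] · [m²·s⁻¹] = m²·s⁻²  ← same
  (b) m·s⁻²
  (c) J·kg⁻¹·K⁻¹ = N·m·kg⁻¹·K⁻¹ = m²·s⁻²·K⁻¹
  (d) m²·s⁻¹
  (e) N·m = kg·m·s⁻²·m = kg·m²·s⁻²
Only (a) matches m²·s⁻².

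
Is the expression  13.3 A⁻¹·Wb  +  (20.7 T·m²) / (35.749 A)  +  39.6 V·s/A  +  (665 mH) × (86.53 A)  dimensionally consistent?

Dimensions:
  13.3 A⁻¹·Wb:  Wb·A⁻¹ = V·s·A⁻¹ = kg·m²·s⁻²·A⁻²
  (20.7 T·m²) / (35.749 A):  [kg·m²·s⁻²·A⁻¹] / [A] = kg·m²·s⁻²·A⁻²
  39.6 V·s/A:  V·s·A⁻¹ = J·C⁻¹·s·A⁻¹ = kg·m²·s⁻²·A⁻²
  (665 mH) × (86.53 A):  [kg·m²·s⁻²·A⁻²] · [A] = kg·m²·s⁻²·A⁻¹
The terms do not share a single dimension (kg·m²·s⁻²·A⁻² vs kg·m²·s⁻²·A⁻¹).

No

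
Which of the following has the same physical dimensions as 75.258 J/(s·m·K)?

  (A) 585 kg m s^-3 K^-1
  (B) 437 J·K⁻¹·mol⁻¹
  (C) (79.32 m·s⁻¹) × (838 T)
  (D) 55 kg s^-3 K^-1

(A)

Reference: J·s⁻¹·m⁻¹·K⁻¹ = N·m·s⁻¹·m⁻¹·K⁻¹ = kg·m·s⁻³·K⁻¹.
Each option:
  (A) kg·m·s⁻³·K⁻¹  ← same
  (B) J·mol⁻¹·K⁻¹ = N·m·mol⁻¹·K⁻¹ = kg·m²·s⁻²·K⁻¹·mol⁻¹
  (C) [m·s⁻¹] · [kg·s⁻²·A⁻¹] = kg·m·s⁻³·A⁻¹
  (D) kg·s⁻³·K⁻¹
Only (A) matches kg·m·s⁻³·K⁻¹.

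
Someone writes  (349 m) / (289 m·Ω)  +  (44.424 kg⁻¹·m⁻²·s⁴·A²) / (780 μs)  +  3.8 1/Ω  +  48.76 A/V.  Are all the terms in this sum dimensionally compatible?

In SI base units:
  (349 m) / (289 m·Ω):  [m] / [kg·m³·s⁻³·A⁻²] = kg⁻¹·m⁻²·s³·A²
  (44.424 kg⁻¹·m⁻²·s⁴·A²) / (780 μs):  [kg⁻¹·m⁻²·s⁴·A²] / [s] = kg⁻¹·m⁻²·s³·A²
  3.8 1/Ω:  Ω⁻¹ = (V·A⁻¹)⁻¹ = kg⁻¹·m⁻²·s³·A²
  48.76 A/V:  A·V⁻¹ = A·(J·C⁻¹)⁻¹ = kg⁻¹·m⁻²·s³·A²
Every term reduces to kg⁻¹·m⁻²·s³·A².

Yes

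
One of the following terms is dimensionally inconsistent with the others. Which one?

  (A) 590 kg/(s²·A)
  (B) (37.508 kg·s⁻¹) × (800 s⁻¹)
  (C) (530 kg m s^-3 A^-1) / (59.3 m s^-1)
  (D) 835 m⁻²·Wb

(B)

Expand each in SI base units:
  (A) kg·s⁻²·A⁻¹
  (B) [kg·s⁻¹] · [s⁻¹] = kg·s⁻²
  (C) [kg·m·s⁻³·A⁻¹] / [m·s⁻¹] = kg·s⁻²·A⁻¹
  (D) Wb·m⁻² = V·s·m⁻² = kg·s⁻²·A⁻¹
All reduce to kg·s⁻²·A⁻¹ except (B), which is kg·s⁻².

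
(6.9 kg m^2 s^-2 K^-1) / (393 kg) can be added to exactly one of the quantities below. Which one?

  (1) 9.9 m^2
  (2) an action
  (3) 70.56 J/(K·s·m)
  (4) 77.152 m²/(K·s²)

Reference: [kg·m²·s⁻²·K⁻¹] / [kg] = m²·s⁻²·K⁻¹.
Each option:
  (1) m²
  (2) [action] = kg·m²·s⁻¹
  (3) J·s⁻¹·m⁻¹·K⁻¹ = N·m·s⁻¹·m⁻¹·K⁻¹ = kg·m·s⁻³·K⁻¹
  (4) m²·s⁻²·K⁻¹  ← same
Only (4) matches m²·s⁻²·K⁻¹.

(4)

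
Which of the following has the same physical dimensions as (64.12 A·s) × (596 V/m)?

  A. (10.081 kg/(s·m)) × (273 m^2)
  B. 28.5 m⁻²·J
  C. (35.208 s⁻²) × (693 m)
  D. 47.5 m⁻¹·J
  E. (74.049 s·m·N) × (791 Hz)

D.

Reference: [s·A] · [kg·m·s⁻³·A⁻¹] = kg·m·s⁻².
Each option:
  A. [kg·m⁻¹·s⁻¹] · [m²] = kg·m·s⁻¹
  B. J·m⁻² = N·m·m⁻² = kg·s⁻²
  C. [s⁻²] · [m] = m·s⁻²
  D. J·m⁻¹ = N·m·m⁻¹ = kg·m·s⁻²  ← same
  E. [kg·m²·s⁻¹] · [s⁻¹] = kg·m²·s⁻²
Only D. matches kg·m·s⁻².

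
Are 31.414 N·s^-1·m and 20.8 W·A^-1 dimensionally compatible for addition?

In SI base units:
  31.414 N·s^-1·m:  N·m·s⁻¹ = kg·m·s⁻²·m·s⁻¹ = kg·m²·s⁻³
  20.8 W·A^-1:  W·A⁻¹ = J·s⁻¹·A⁻¹ = kg·m²·s⁻³·A⁻¹
kg·m²·s⁻³ ≠ kg·m²·s⁻³·A⁻¹, so they cannot be added.

No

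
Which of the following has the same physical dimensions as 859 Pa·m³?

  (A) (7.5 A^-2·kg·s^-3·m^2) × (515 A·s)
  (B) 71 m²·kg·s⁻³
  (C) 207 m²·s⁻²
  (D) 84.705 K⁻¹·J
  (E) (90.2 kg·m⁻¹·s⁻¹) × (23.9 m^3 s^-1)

Reference: Pa·m³ = N·m⁻²·m³ = kg·m²·s⁻².
Each option:
  (A) [kg·m²·s⁻³·A⁻²] · [s·A] = kg·m²·s⁻²·A⁻¹
  (B) kg·m²·s⁻³
  (C) m²·s⁻²
  (D) J·K⁻¹ = N·m·K⁻¹ = kg·m²·s⁻²·K⁻¹
  (E) [kg·m⁻¹·s⁻¹] · [m³·s⁻¹] = kg·m²·s⁻²  ← same
Only (E) matches kg·m²·s⁻².

(E)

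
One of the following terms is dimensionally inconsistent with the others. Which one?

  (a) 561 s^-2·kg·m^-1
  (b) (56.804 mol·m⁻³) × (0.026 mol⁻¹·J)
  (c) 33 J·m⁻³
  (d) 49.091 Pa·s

In SI base units:
  (a) kg·m⁻¹·s⁻²
  (b) [m⁻³·mol] · [kg·m²·s⁻²·mol⁻¹] = kg·m⁻¹·s⁻²
  (c) J·m⁻³ = N·m·m⁻³ = kg·m⁻¹·s⁻²
  (d) Pa·s = N·m⁻²·s = kg·m⁻¹·s⁻¹
All reduce to kg·m⁻¹·s⁻² except (d), which is kg·m⁻¹·s⁻¹.

(d)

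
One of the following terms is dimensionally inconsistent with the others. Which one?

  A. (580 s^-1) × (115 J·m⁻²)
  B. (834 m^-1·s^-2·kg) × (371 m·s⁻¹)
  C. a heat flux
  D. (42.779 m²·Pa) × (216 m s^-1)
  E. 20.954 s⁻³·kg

D.

Dimensions:
  A. [s⁻¹] · [kg·s⁻²] = kg·s⁻³
  B. [kg·m⁻¹·s⁻²] · [m·s⁻¹] = kg·s⁻³
  C. [heat flux] = kg·s⁻³
  D. [kg·m·s⁻²] · [m·s⁻¹] = kg·m²·s⁻³
  E. kg·s⁻³
All reduce to kg·s⁻³ except D., which is kg·m²·s⁻³.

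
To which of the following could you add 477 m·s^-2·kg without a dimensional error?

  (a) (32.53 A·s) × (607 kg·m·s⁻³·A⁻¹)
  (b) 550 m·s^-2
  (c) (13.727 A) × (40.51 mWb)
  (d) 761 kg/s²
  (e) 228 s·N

Reference: kg·m·s⁻².
Each option:
  (a) [s·A] · [kg·m·s⁻³·A⁻¹] = kg·m·s⁻²  ← same
  (b) m·s⁻²
  (c) [A] · [kg·m²·s⁻²·A⁻¹] = kg·m²·s⁻²
  (d) kg·s⁻²
  (e) N·s = kg·m·s⁻²·s = kg·m·s⁻¹
Only (a) matches kg·m·s⁻².

(a)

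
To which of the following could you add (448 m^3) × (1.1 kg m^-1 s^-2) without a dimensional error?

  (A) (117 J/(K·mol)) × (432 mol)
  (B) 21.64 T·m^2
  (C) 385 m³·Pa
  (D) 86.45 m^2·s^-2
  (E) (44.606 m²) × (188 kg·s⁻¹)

Reference: [m³] · [kg·m⁻¹·s⁻²] = kg·m²·s⁻².
Each option:
  (A) [kg·m²·s⁻²·K⁻¹·mol⁻¹] · [mol] = kg·m²·s⁻²·K⁻¹
  (B) T·m² = Wb·m⁻²·m² = kg·m²·s⁻²·A⁻¹
  (C) Pa·m³ = N·m⁻²·m³ = kg·m²·s⁻²  ← same
  (D) m²·s⁻²
  (E) [m²] · [kg·s⁻¹] = kg·m²·s⁻¹
Only (C) matches kg·m²·s⁻².

(C)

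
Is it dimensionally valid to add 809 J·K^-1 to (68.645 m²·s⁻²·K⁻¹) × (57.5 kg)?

Expand each in SI base units:
  809 J·K^-1:  J·K⁻¹ = N·m·K⁻¹ = kg·m²·s⁻²·K⁻¹
  (68.645 m²·s⁻²·K⁻¹) × (57.5 kg):  [m²·s⁻²·K⁻¹] · [kg] = kg·m²·s⁻²·K⁻¹
Both are kg·m²·s⁻²·K⁻¹, so they have the same dimensions and can be added.

Yes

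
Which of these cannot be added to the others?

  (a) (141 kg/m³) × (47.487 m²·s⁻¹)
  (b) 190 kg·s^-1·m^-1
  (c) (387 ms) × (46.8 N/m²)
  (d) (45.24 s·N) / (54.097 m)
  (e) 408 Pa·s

Dimensions:
  (a) [kg·m⁻³] · [m²·s⁻¹] = kg·m⁻¹·s⁻¹
  (b) kg·m⁻¹·s⁻¹
  (c) [s] · [kg·m⁻¹·s⁻²] = kg·m⁻¹·s⁻¹
  (d) [kg·m·s⁻¹] / [m] = kg·s⁻¹
  (e) Pa·s = N·m⁻²·s = kg·m⁻¹·s⁻¹
All reduce to kg·m⁻¹·s⁻¹ except (d), which is kg·s⁻¹.

(d)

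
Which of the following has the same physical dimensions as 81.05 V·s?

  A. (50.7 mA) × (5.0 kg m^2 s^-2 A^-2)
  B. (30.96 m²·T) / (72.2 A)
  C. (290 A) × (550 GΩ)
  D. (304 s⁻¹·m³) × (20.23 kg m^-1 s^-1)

Reference: V·s = J·C⁻¹·s = kg·m²·s⁻²·A⁻¹.
Each option:
  A. [A] · [kg·m²·s⁻²·A⁻²] = kg·m²·s⁻²·A⁻¹  ← same
  B. [kg·m²·s⁻²·A⁻¹] / [A] = kg·m²·s⁻²·A⁻²
  C. [A] · [kg·m²·s⁻³·A⁻²] = kg·m²·s⁻³·A⁻¹
  D. [m³·s⁻¹] · [kg·m⁻¹·s⁻¹] = kg·m²·s⁻²
Only A. matches kg·m²·s⁻²·A⁻¹.

A.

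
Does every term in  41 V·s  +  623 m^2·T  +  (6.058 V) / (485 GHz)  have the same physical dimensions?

Expand each in SI base units:
  41 V·s:  V·s = J·C⁻¹·s = kg·m²·s⁻²·A⁻¹
  623 m^2·T:  T·m² = Wb·m⁻²·m² = kg·m²·s⁻²·A⁻¹
  (6.058 V) / (485 GHz):  [kg·m²·s⁻³·A⁻¹] / [s⁻¹] = kg·m²·s⁻²·A⁻¹
Every term reduces to kg·m²·s⁻²·A⁻¹.

Yes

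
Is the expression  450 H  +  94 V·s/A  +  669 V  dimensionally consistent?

No

Work out the base dimensions of each:
  450 H:  H = V·s·A⁻¹ = kg·m²·s⁻²·A⁻²
  94 V·s/A:  V·s·A⁻¹ = J·C⁻¹·s·A⁻¹ = kg·m²·s⁻²·A⁻²
  669 V:  V = J·C⁻¹ = kg·m²·s⁻³·A⁻¹
The terms do not share a single dimension (kg·m²·s⁻²·A⁻² vs kg·m²·s⁻³·A⁻¹).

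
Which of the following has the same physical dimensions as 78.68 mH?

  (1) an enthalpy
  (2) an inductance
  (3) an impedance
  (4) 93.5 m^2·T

(2)

Reference: H = V·s·A⁻¹ = kg·m²·s⁻²·A⁻².
Each option:
  (1) [enthalpy] = kg·m²·s⁻²
  (2) [inductance] = kg·m²·s⁻²·A⁻²  ← same
  (3) [impedance] = kg·m²·s⁻³·A⁻²
  (4) T·m² = Wb·m⁻²·m² = kg·m²·s⁻²·A⁻¹
Only (2) matches kg·m²·s⁻²·A⁻².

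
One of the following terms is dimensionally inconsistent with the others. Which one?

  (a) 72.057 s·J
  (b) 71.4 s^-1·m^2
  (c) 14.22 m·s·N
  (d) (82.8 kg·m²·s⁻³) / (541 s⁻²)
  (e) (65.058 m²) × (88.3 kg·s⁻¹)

Work out the base dimensions of each:
  (a) J·s = N·m·s = kg·m²·s⁻¹
  (b) m²·s⁻¹
  (c) N·m·s = kg·m·s⁻²·m·s = kg·m²·s⁻¹
  (d) [kg·m²·s⁻³] / [s⁻²] = kg·m²·s⁻¹
  (e) [m²] · [kg·s⁻¹] = kg·m²·s⁻¹
All reduce to kg·m²·s⁻¹ except (b), which is m²·s⁻¹.

(b)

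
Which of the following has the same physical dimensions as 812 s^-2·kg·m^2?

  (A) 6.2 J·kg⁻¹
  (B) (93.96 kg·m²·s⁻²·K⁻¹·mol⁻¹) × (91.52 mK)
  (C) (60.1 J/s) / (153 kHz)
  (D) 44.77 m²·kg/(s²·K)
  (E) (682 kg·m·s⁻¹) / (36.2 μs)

Reference: kg·m²·s⁻².
Each option:
  (A) J·kg⁻¹ = N·m·kg⁻¹ = m²·s⁻²
  (B) [kg·m²·s⁻²·K⁻¹·mol⁻¹] · [K] = kg·m²·s⁻²·mol⁻¹
  (C) [kg·m²·s⁻³] / [s⁻¹] = kg·m²·s⁻²  ← same
  (D) kg·m²·s⁻²·K⁻¹
  (E) [kg·m·s⁻¹] / [s] = kg·m·s⁻²
Only (C) matches kg·m²·s⁻².

(C)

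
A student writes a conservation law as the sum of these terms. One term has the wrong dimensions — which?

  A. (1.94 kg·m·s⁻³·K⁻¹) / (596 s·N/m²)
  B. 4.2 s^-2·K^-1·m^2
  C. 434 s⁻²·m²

C.

In SI base units:
  A. [kg·m·s⁻³·K⁻¹] / [kg·m⁻¹·s⁻¹] = m²·s⁻²·K⁻¹
  B. m²·s⁻²·K⁻¹
  C. m²·s⁻²
All reduce to m²·s⁻²·K⁻¹ except C., which is m²·s⁻².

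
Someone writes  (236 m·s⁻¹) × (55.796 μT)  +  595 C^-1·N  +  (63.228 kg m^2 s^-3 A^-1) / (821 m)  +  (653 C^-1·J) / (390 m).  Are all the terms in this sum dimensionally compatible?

Reduce each to base SI dimensions:
  (236 m·s⁻¹) × (55.796 μT):  [m·s⁻¹] · [kg·s⁻²·A⁻¹] = kg·m·s⁻³·A⁻¹
  595 C^-1·N:  N·C⁻¹ = kg·m·s⁻²·(s·A)⁻¹ = kg·m·s⁻³·A⁻¹
  (63.228 kg m^2 s^-3 A^-1) / (821 m):  [kg·m²·s⁻³·A⁻¹] / [m] = kg·m·s⁻³·A⁻¹
  (653 C^-1·J) / (390 m):  [kg·m²·s⁻³·A⁻¹] / [m] = kg·m·s⁻³·A⁻¹
Every term reduces to kg·m·s⁻³·A⁻¹.

Yes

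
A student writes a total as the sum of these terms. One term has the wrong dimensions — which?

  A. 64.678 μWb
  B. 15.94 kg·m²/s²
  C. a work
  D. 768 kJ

A.

Dimensions:
  A. Wb = V·s = kg·m²·s⁻²·A⁻¹
  B. kg·m²·s⁻²
  C. [work] = kg·m²·s⁻²
  D. J = N·m = kg·m²·s⁻²
All reduce to kg·m²·s⁻² except A., which is kg·m²·s⁻²·A⁻¹.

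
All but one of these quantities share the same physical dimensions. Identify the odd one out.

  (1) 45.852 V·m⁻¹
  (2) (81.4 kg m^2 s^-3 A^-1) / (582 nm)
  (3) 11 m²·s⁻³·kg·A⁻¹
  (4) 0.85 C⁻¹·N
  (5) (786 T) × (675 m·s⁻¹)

(3)

Expand each in SI base units:
  (1) V·m⁻¹ = J·C⁻¹·m⁻¹ = kg·m·s⁻³·A⁻¹
  (2) [kg·m²·s⁻³·A⁻¹] / [m] = kg·m·s⁻³·A⁻¹
  (3) kg·m²·s⁻³·A⁻¹
  (4) N·C⁻¹ = kg·m·s⁻²·(s·A)⁻¹ = kg·m·s⁻³·A⁻¹
  (5) [kg·s⁻²·A⁻¹] · [m·s⁻¹] = kg·m·s⁻³·A⁻¹
All reduce to kg·m·s⁻³·A⁻¹ except (3), which is kg·m²·s⁻³·A⁻¹.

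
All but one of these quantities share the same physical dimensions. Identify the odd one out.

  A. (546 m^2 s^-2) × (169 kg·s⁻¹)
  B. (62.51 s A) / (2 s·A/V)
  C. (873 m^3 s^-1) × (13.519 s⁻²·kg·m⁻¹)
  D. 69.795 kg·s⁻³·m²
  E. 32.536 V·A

B.

In SI base units:
  A. [m²·s⁻²] · [kg·s⁻¹] = kg·m²·s⁻³
  B. [s·A] / [kg⁻¹·m⁻²·s⁴·A²] = kg·m²·s⁻³·A⁻¹
  C. [m³·s⁻¹] · [kg·m⁻¹·s⁻²] = kg·m²·s⁻³
  D. kg·m²·s⁻³
  E. V·A = J·C⁻¹·A = kg·m²·s⁻³
All reduce to kg·m²·s⁻³ except B., which is kg·m²·s⁻³·A⁻¹.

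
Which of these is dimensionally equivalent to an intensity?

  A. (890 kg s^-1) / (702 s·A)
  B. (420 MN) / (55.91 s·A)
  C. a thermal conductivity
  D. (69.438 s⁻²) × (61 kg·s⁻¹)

D.

Reference: [intensity] = kg·s⁻³.
Each option:
  A. [kg·s⁻¹] / [s·A] = kg·s⁻²·A⁻¹
  B. [kg·m·s⁻²] / [s·A] = kg·m·s⁻³·A⁻¹
  C. [thermal conductivity] = kg·m·s⁻³·K⁻¹
  D. [s⁻²] · [kg·s⁻¹] = kg·s⁻³  ← same
Only D. matches kg·s⁻³.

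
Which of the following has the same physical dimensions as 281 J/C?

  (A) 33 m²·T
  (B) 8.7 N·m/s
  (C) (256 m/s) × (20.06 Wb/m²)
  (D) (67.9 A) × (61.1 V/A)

Reference: J·C⁻¹ = N·m·(s·A)⁻¹ = kg·m²·s⁻³·A⁻¹.
Each option:
  (A) T·m² = Wb·m⁻²·m² = kg·m²·s⁻²·A⁻¹
  (B) N·m·s⁻¹ = kg·m·s⁻²·m·s⁻¹ = kg·m²·s⁻³
  (C) [m·s⁻¹] · [kg·s⁻²·A⁻¹] = kg·m·s⁻³·A⁻¹
  (D) [A] · [kg·m²·s⁻³·A⁻²] = kg·m²·s⁻³·A⁻¹  ← same
Only (D) matches kg·m²·s⁻³·A⁻¹.

(D)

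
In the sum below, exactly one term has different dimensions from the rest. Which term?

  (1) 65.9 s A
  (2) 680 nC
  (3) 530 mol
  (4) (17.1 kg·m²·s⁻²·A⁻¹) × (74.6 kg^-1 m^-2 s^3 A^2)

(3)

In SI base units:
  (1) s·A
  (2) C = s·A
  (3) mol
  (4) [kg·m²·s⁻²·A⁻¹] · [kg⁻¹·m⁻²·s³·A²] = s·A
All reduce to s·A except (3), which is mol.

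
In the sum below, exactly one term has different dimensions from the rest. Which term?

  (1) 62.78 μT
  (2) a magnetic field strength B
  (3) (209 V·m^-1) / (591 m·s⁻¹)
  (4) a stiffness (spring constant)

Work out the base dimensions of each:
  (1) T = Wb·m⁻² = kg·s⁻²·A⁻¹
  (2) [magnetic field strength B] = kg·s⁻²·A⁻¹
  (3) [kg·m·s⁻³·A⁻¹] / [m·s⁻¹] = kg·s⁻²·A⁻¹
  (4) [stiffness (spring constant)] = kg·s⁻²
All reduce to kg·s⁻²·A⁻¹ except (4), which is kg·s⁻².

(4)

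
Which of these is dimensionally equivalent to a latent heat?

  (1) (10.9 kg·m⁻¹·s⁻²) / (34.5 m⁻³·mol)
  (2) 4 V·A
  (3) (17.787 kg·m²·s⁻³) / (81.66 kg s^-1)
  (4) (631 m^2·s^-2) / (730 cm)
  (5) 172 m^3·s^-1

Reference: [latent heat] = m²·s⁻².
Each option:
  (1) [kg·m⁻¹·s⁻²] / [m⁻³·mol] = kg·m²·s⁻²·mol⁻¹
  (2) V·A = J·C⁻¹·A = kg·m²·s⁻³
  (3) [kg·m²·s⁻³] / [kg·s⁻¹] = m²·s⁻²  ← same
  (4) [m²·s⁻²] / [m] = m·s⁻²
  (5) m³·s⁻¹
Only (3) matches m²·s⁻².

(3)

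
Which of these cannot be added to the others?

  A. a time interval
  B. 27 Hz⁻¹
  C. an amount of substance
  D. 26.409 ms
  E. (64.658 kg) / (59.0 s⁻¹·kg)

C.

Dimensions:
  A. [time interval] = s
  B. Hz⁻¹ = (s⁻¹)⁻¹ = s
  C. [amount of substance] = mol
  D. s
  E. [kg] / [kg·s⁻¹] = s
All reduce to s except C., which is mol.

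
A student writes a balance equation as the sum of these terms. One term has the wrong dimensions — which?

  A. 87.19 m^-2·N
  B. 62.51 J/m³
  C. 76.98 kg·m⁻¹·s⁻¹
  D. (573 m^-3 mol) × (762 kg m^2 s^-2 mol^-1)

C.

Reduce each to base SI dimensions:
  A. N·m⁻² = kg·m·s⁻²·m⁻² = kg·m⁻¹·s⁻²
  B. J·m⁻³ = N·m·m⁻³ = kg·m⁻¹·s⁻²
  C. kg·m⁻¹·s⁻¹
  D. [m⁻³·mol] · [kg·m²·s⁻²·mol⁻¹] = kg·m⁻¹·s⁻²
All reduce to kg·m⁻¹·s⁻² except C., which is kg·m⁻¹·s⁻¹.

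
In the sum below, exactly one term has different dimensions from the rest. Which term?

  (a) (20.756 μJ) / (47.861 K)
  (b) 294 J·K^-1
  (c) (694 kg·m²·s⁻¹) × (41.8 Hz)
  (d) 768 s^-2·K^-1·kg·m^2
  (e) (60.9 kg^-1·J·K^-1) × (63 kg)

(c)

Reduce each to base SI dimensions:
  (a) [kg·m²·s⁻²] / [K] = kg·m²·s⁻²·K⁻¹
  (b) J·K⁻¹ = N·m·K⁻¹ = kg·m²·s⁻²·K⁻¹
  (c) [kg·m²·s⁻¹] · [s⁻¹] = kg·m²·s⁻²
  (d) kg·m²·s⁻²·K⁻¹
  (e) [m²·s⁻²·K⁻¹] · [kg] = kg·m²·s⁻²·K⁻¹
All reduce to kg·m²·s⁻²·K⁻¹ except (c), which is kg·m²·s⁻².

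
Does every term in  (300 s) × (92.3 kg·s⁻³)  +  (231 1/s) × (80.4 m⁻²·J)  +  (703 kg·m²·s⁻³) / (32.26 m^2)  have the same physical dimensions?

Work out the base dimensions of each:
  (300 s) × (92.3 kg·s⁻³):  [s] · [kg·s⁻³] = kg·s⁻²
  (231 1/s) × (80.4 m⁻²·J):  [s⁻¹] · [kg·s⁻²] = kg·s⁻³
  (703 kg·m²·s⁻³) / (32.26 m^2):  [kg·m²·s⁻³] / [m²] = kg·s⁻³
The terms do not share a single dimension (kg·s⁻² vs kg·s⁻³).

No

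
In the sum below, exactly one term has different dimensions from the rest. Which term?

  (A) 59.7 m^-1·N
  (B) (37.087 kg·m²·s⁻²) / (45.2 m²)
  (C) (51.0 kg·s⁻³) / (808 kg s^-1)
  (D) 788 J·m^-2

Reduce each to base SI dimensions:
  (A) N·m⁻¹ = kg·m·s⁻²·m⁻¹ = kg·s⁻²
  (B) [kg·m²·s⁻²] / [m²] = kg·s⁻²
  (C) [kg·s⁻³] / [kg·s⁻¹] = s⁻²
  (D) J·m⁻² = N·m·m⁻² = kg·s⁻²
All reduce to kg·s⁻² except (C), which is s⁻².

(C)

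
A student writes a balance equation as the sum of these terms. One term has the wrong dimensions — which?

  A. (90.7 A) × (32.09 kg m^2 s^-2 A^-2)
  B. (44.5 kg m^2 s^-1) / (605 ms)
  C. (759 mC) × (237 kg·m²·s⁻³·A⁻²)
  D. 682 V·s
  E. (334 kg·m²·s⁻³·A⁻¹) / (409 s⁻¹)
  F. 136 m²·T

Work out the base dimensions of each:
  A. [A] · [kg·m²·s⁻²·A⁻²] = kg·m²·s⁻²·A⁻¹
  B. [kg·m²·s⁻¹] / [s] = kg·m²·s⁻²
  C. [s·A] · [kg·m²·s⁻³·A⁻²] = kg·m²·s⁻²·A⁻¹
  D. V·s = J·C⁻¹·s = kg·m²·s⁻²·A⁻¹
  E. [kg·m²·s⁻³·A⁻¹] / [s⁻¹] = kg·m²·s⁻²·A⁻¹
  F. T·m² = Wb·m⁻²·m² = kg·m²·s⁻²·A⁻¹
All reduce to kg·m²·s⁻²·A⁻¹ except B., which is kg·m²·s⁻².

B.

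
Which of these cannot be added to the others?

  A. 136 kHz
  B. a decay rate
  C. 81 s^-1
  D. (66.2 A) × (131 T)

Work out the base dimensions of each:
  A. Hz = s⁻¹
  B. [decay rate] = s⁻¹
  C. s⁻¹
  D. [A] · [kg·s⁻²·A⁻¹] = kg·s⁻²
All reduce to s⁻¹ except D., which is kg·s⁻².

D.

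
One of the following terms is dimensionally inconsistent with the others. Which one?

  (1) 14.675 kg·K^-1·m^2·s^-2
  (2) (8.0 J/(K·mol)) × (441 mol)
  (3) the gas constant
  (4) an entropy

Dimensions:
  (1) kg·m²·s⁻²·K⁻¹
  (2) [kg·m²·s⁻²·K⁻¹·mol⁻¹] · [mol] = kg·m²·s⁻²·K⁻¹
  (3) [gas constant] = kg·m²·s⁻²·K⁻¹·mol⁻¹
  (4) [entropy] = kg·m²·s⁻²·K⁻¹
All reduce to kg·m²·s⁻²·K⁻¹ except (3), which is kg·m²·s⁻²·K⁻¹·mol⁻¹.

(3)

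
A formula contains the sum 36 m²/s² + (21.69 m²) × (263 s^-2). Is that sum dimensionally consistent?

Yes

Dimensions:
  36 m²/s²:  m²·s⁻²
  (21.69 m²) × (263 s^-2):  [m²] · [s⁻²] = m²·s⁻²
Both are m²·s⁻², so they have the same dimensions and can be added.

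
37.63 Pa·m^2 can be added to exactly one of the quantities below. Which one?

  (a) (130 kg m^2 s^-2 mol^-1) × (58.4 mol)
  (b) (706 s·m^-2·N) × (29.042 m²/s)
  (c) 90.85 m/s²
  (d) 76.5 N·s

(b)

Reference: Pa·m² = N·m⁻²·m² = kg·m·s⁻².
Each option:
  (a) [kg·m²·s⁻²·mol⁻¹] · [mol] = kg·m²·s⁻²
  (b) [kg·m⁻¹·s⁻¹] · [m²·s⁻¹] = kg·m·s⁻²  ← same
  (c) m·s⁻²
  (d) N·s = kg·m·s⁻²·s = kg·m·s⁻¹
Only (b) matches kg·m·s⁻².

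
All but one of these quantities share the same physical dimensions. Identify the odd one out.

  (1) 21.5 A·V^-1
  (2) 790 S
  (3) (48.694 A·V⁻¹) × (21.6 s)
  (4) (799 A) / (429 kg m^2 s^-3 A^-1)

Expand each in SI base units:
  (1) A·V⁻¹ = A·(J·C⁻¹)⁻¹ = kg⁻¹·m⁻²·s³·A²
  (2) S = Ω⁻¹ = kg⁻¹·m⁻²·s³·A²
  (3) [kg⁻¹·m⁻²·s³·A²] · [s] = kg⁻¹·m⁻²·s⁴·A²
  (4) [A] / [kg·m²·s⁻³·A⁻¹] = kg⁻¹·m⁻²·s³·A²
All reduce to kg⁻¹·m⁻²·s³·A² except (3), which is kg⁻¹·m⁻²·s⁴·A².

(3)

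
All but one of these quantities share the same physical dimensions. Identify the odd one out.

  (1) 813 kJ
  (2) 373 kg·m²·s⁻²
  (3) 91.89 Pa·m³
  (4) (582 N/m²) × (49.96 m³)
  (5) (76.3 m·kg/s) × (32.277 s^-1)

Work out the base dimensions of each:
  (1) J = N·m = kg·m²·s⁻²
  (2) kg·m²·s⁻²
  (3) Pa·m³ = N·m⁻²·m³ = kg·m²·s⁻²
  (4) [kg·m⁻¹·s⁻²] · [m³] = kg·m²·s⁻²
  (5) [kg·m·s⁻¹] · [s⁻¹] = kg·m·s⁻²
All reduce to kg·m²·s⁻² except (5), which is kg·m·s⁻².

(5)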